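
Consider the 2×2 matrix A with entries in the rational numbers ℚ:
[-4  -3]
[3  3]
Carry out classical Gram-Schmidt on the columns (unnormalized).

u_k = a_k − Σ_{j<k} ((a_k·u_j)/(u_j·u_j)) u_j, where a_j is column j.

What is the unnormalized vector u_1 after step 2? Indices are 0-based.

Step 1: u_0 = a_0 = (-4, 3).
Step 2: u_1 = a_1 − (21/25)·u_0 = (9/25, 12/25).

u_1 = (9/25, 12/25)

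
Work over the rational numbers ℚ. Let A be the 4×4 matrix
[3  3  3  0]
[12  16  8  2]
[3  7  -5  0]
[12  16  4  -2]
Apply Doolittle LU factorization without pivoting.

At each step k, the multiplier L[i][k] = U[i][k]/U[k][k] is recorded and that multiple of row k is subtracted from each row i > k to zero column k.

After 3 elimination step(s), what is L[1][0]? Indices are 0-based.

L[1][0] = 4

[col 0] pivot 3
  R1 -= 4*R0 → (0, 4, -4, 2)  (L[1][0] := 4)
  R2 -= 1*R0 → (0, 4, -8, 0)  (L[2][0] := 1)
  R3 -= 4*R0 → (0, 4, -8, -2)  (L[3][0] := 4)
[col 1] pivot 4
  R2 -= 1*R1 → (0, 0, -4, -2)  (L[2][1] := 1)
  R3 -= 1*R1 → (0, 0, -4, -4)  (L[3][1] := 1)
[col 2] pivot -4
  R3 -= 1*R2 → (0, 0, 0, -2)  (L[3][2] := 1)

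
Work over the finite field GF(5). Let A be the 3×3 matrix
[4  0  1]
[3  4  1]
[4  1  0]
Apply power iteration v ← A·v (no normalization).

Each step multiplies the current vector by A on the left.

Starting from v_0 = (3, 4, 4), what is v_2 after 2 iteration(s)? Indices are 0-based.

v_2 = (0, 0, 3)

v_0 = (3, 4, 4).
v_1 = A·v_0 = (1, 4, 1).
v_2 = A·v_1 = (0, 0, 3).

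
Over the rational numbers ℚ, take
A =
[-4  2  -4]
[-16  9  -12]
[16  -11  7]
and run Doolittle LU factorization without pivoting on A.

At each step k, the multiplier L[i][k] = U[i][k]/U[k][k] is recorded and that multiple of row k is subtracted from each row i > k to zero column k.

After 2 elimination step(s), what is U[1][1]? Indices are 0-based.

[col 0] pivot -4
  R1 -= 4*R0 → (0, 1, 4)  (L[1][0] := 4)
  R2 -= -4*R0 → (0, -3, -9)  (L[2][0] := -4)
[col 1] pivot 1
  R2 -= -3*R1 → (0, 0, 3)  (L[2][1] := -3)

U[1][1] = 1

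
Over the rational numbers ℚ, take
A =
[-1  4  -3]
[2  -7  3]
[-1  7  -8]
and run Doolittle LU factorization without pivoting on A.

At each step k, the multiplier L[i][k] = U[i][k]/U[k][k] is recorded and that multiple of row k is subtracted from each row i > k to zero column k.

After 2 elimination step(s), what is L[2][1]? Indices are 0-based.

[col 0] pivot -1
  R1 -= -2*R0 → (0, 1, -3)  (L[1][0] := -2)
  R2 -= 1*R0 → (0, 3, -5)  (L[2][0] := 1)
[col 1] pivot 1
  R2 -= 3*R1 → (0, 0, 4)  (L[2][1] := 3)

L[2][1] = 3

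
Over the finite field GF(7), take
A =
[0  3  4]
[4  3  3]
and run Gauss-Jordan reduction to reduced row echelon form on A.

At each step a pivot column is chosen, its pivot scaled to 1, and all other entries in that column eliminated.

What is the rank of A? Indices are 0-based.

rank = 2

pivot(0,0): swap R0↔R1
pivot(0,0)=4: scale R0 → (1, 6, 6)
pivot(1,1)=3: scale R1 → (0, 1, 6)
  clear (0,1): R0 −= (6)R1 → (1, 0, 5)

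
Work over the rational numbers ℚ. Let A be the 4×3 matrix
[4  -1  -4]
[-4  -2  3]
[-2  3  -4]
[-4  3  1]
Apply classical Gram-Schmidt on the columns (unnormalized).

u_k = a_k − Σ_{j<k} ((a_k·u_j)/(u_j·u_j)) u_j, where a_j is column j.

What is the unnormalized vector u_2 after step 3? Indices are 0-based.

Step 1: u_0 = a_0 = (4, -4, -2, -4).
Step 2: u_1 = a_1 − (-7/26)·u_0 = (1/13, -40/13, 32/13, 25/13).
Step 3: u_2 = a_2 − (-6/13)·u_0 − (-227/250)·u_1 = (-521/250, -41/25, -336/125, 9/10).

u_2 = (-521/250, -41/25, -336/125, 9/10)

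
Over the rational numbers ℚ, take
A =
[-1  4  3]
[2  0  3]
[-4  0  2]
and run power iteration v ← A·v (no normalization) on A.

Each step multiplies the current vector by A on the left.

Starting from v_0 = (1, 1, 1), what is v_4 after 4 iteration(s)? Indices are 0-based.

v_0 = (1, 1, 1).
v_1 = A·v_0 = (6, 5, -2).
v_2 = A·v_1 = (8, 6, -28).
v_3 = A·v_2 = (-68, -68, -88).
v_4 = A·v_3 = (-468, -400, 96).

v_4 = (-468, -400, 96)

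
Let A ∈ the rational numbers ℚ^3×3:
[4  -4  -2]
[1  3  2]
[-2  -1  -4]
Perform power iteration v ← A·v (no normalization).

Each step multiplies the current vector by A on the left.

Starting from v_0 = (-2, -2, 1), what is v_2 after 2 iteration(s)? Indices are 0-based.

v_0 = (-2, -2, 1).
v_1 = A·v_0 = (-2, -6, 2).
v_2 = A·v_1 = (12, -16, 2).

v_2 = (12, -16, 2)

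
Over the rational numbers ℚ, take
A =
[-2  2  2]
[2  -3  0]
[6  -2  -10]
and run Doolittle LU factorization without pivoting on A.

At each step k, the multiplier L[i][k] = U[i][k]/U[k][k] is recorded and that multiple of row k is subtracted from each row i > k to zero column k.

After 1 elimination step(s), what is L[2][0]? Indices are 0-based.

L[2][0] = -3

Step 1: pivot at (0,0) is -2.
  row1 ← row1 − (-1)·row0  ⇒  L[1][0]=-1, U row1=(0, -1, 2)
  row2 ← row2 − (-3)·row0  ⇒  L[2][0]=-3, U row2=(0, 4, -4)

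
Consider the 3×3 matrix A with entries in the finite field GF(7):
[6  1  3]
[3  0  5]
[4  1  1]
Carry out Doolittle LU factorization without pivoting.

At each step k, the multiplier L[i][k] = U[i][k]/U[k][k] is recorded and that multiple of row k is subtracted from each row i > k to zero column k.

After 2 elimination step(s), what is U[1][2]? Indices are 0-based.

[col 0] pivot 6
  R1 -= 4*R0 → (0, 3, 0)  (L[1][0] := 4)
  R2 -= 3*R0 → (0, 5, 6)  (L[2][0] := 3)
[col 1] pivot 3
  R2 -= 4*R1 → (0, 0, 6)  (L[2][1] := 4)

U[1][2] = 0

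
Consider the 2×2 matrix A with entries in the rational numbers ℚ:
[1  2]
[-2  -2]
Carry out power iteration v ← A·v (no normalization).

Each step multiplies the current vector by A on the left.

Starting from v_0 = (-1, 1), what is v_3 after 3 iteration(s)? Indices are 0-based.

v_3 = (-3, 2)

v_0 = (-1, 1).
v_1 = A·v_0 = (1, 0).
v_2 = A·v_1 = (1, -2).
v_3 = A·v_2 = (-3, 2).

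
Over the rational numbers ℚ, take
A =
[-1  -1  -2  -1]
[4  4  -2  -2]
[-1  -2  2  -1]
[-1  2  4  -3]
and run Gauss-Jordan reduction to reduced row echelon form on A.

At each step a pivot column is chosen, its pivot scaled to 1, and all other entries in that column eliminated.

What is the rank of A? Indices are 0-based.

rank = 4

pivot(0,0)=-1: scale R0 → (1, 1, 2, 1)
  clear (1,0): R1 −= (4)R0 → (0, 0, -10, -6)
  clear (2,0): R2 −= (-1)R0 → (0, -1, 4, 0)
  clear (3,0): R3 −= (-1)R0 → (0, 3, 6, -2)
pivot(1,1): swap R1↔R2
pivot(1,1)=-1: scale R1 → (0, 1, -4, 0)
  clear (0,1): R0 −= (1)R1 → (1, 0, 6, 1)
  clear (3,1): R3 −= (3)R1 → (0, 0, 18, -2)
pivot(2,2)=-10: scale R2 → (0, 0, 1, 3/5)
  clear (0,2): R0 −= (6)R2 → (1, 0, 0, -13/5)
  clear (1,2): R1 −= (-4)R2 → (0, 1, 0, 12/5)
  clear (3,2): R3 −= (18)R2 → (0, 0, 0, -64/5)
pivot(3,3)=-64/5: scale R3 → (0, 0, 0, 1)
  clear (0,3): R0 −= (-13/5)R3 → (1, 0, 0, 0)
  clear (1,3): R1 −= (12/5)R3 → (0, 1, 0, 0)
  clear (2,3): R2 −= (3/5)R3 → (0, 0, 1, 0)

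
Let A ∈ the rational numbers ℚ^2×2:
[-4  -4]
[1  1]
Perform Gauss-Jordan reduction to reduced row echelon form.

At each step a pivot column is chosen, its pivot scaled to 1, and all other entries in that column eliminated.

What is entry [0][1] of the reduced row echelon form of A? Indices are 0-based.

[1] R0 /= -4  ⇒  (1, 1)
     R1 -= 1·R0  ⇒  (0, 0)
column 1 empty below row 1

M[0][1] = 1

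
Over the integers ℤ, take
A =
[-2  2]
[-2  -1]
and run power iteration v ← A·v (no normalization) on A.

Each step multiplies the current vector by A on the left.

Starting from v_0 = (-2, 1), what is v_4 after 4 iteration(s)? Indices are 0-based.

v_4 = (90, 9)

v_0 = (-2, 1).
v_1 = A·v_0 = (6, 3).
v_2 = A·v_1 = (-6, -15).
v_3 = A·v_2 = (-18, 27).
v_4 = A·v_3 = (90, 9).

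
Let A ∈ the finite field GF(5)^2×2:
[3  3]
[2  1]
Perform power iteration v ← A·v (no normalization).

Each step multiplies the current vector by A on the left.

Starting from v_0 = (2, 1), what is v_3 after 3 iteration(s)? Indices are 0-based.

v_0 = (2, 1).
v_1 = A·v_0 = (4, 0).
v_2 = A·v_1 = (2, 3).
v_3 = A·v_2 = (0, 2).

v_3 = (0, 2)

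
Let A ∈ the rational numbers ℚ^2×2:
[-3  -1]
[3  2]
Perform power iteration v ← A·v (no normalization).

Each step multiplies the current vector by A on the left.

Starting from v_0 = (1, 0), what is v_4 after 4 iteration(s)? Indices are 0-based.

v_4 = (33, -21)

v_0 = (1, 0).
v_1 = A·v_0 = (-3, 3).
v_2 = A·v_1 = (6, -3).
v_3 = A·v_2 = (-15, 12).
v_4 = A·v_3 = (33, -21).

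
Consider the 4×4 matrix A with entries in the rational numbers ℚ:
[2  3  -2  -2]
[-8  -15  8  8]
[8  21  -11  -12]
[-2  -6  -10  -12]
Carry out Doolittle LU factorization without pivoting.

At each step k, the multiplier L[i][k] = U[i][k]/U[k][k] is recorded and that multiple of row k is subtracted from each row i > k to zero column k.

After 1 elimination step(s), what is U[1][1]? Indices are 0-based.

Step 1: pivot at (0,0) is 2.
  row1 ← row1 − (-4)·row0  ⇒  L[1][0]=-4, U row1=(0, -3, 0, 0)
  row2 ← row2 − (4)·row0  ⇒  L[2][0]=4, U row2=(0, 9, -3, -4)
  row3 ← row3 − (-1)·row0  ⇒  L[3][0]=-1, U row3=(0, -3, -12, -14)

U[1][1] = -3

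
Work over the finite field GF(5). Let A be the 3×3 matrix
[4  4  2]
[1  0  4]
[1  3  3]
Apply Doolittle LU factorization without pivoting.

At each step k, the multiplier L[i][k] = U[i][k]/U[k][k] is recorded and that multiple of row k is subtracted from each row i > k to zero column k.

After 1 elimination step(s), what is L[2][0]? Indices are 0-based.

L[2][0] = 4

[col 0] pivot 4
  R1 -= 4*R0 → (0, 4, 1)  (L[1][0] := 4)
  R2 -= 4*R0 → (0, 2, 0)  (L[2][0] := 4)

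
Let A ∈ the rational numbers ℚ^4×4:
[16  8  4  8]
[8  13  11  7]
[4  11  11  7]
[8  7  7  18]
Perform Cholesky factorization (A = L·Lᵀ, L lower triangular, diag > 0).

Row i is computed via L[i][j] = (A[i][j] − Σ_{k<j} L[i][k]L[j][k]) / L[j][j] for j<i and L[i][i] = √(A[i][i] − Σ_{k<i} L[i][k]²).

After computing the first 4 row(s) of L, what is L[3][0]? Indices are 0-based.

L[3][0] = 2

Step 1: L[0][0] = √(16) = 4.
  L[1][0] = (8) / L[0][0] = 2.
Step 2: L[1][1] = √(9) = 3.
  L[2][0] = (4) / L[0][0] = 1.
  L[2][1] = (9) / L[1][1] = 3.
Step 3: L[2][2] = √(1) = 1.
  L[3][0] = (8) / L[0][0] = 2.
  L[3][1] = (3) / L[1][1] = 1.
  L[3][2] = (2) / L[2][2] = 2.
Step 4: L[3][3] = √(9) = 3.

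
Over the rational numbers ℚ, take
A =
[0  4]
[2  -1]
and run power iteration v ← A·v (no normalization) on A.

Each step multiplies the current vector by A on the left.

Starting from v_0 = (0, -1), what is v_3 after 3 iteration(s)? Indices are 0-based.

v_3 = (-36, 17)

v_0 = (0, -1).
v_1 = A·v_0 = (-4, 1).
v_2 = A·v_1 = (4, -9).
v_3 = A·v_2 = (-36, 17).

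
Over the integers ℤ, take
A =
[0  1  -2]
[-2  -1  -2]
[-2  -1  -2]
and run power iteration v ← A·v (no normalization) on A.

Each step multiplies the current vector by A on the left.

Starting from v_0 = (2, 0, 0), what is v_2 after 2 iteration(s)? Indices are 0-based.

v_2 = (4, 12, 12)

v_0 = (2, 0, 0).
v_1 = A·v_0 = (0, -4, -4).
v_2 = A·v_1 = (4, 12, 12).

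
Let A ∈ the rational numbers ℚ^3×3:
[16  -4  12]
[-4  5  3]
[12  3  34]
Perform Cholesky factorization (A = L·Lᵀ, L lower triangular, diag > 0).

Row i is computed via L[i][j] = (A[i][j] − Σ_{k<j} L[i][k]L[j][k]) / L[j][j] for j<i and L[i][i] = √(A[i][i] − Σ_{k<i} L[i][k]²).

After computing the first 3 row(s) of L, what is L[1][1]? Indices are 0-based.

Step 1: L[0][0] = √(16) = 4.
  L[1][0] = (-4) / L[0][0] = -1.
Step 2: L[1][1] = √(4) = 2.
  L[2][0] = (12) / L[0][0] = 3.
  L[2][1] = (6) / L[1][1] = 3.
Step 3: L[2][2] = √(16) = 4.

L[1][1] = 2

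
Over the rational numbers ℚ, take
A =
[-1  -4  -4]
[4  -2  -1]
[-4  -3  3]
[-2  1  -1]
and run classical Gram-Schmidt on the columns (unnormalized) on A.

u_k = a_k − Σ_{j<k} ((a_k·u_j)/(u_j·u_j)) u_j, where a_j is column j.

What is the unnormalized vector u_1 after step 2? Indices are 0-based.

Step 1: u_0 = a_0 = (-1, 4, -4, -2).
Step 2: u_1 = a_1 − (6/37)·u_0 = (-142/37, -98/37, -87/37, 49/37).

u_1 = (-142/37, -98/37, -87/37, 49/37)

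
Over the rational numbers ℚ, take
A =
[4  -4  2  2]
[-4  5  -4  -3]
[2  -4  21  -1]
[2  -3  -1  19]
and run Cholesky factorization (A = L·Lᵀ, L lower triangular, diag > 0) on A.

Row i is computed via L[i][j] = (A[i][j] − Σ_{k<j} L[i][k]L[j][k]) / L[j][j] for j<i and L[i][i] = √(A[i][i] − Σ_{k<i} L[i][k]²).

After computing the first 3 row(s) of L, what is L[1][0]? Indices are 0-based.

Step 1: L[0][0] = √(4) = 2.
  L[1][0] = (-4) / L[0][0] = -2.
Step 2: L[1][1] = √(1) = 1.
  L[2][0] = (2) / L[0][0] = 1.
  L[2][1] = (-2) / L[1][1] = -2.
Step 3: L[2][2] = √(16) = 4.

L[1][0] = -2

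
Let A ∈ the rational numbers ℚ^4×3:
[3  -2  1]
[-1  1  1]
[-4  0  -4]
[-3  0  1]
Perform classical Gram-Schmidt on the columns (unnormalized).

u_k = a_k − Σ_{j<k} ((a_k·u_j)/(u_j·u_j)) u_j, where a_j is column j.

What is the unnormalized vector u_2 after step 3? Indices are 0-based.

Step 1: u_0 = a_0 = (3, -1, -4, -3).
Step 2: u_1 = a_1 − (-1/5)·u_0 = (-7/5, 4/5, -4/5, -3/5).
Step 3: u_2 = a_2 − (3/7)·u_0 − (5/9)·u_1 = (31/63, 62/63, -116/63, 55/21).

u_2 = (31/63, 62/63, -116/63, 55/21)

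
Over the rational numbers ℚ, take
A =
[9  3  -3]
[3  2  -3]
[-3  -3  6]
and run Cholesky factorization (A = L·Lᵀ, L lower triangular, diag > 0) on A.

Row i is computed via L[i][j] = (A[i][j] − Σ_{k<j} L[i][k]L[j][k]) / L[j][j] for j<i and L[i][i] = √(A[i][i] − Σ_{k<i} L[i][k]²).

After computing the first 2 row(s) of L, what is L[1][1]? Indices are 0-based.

L[1][1] = 1

Step 1: L[0][0] = √(9) = 3.
  L[1][0] = (3) / L[0][0] = 1.
Step 2: L[1][1] = √(1) = 1.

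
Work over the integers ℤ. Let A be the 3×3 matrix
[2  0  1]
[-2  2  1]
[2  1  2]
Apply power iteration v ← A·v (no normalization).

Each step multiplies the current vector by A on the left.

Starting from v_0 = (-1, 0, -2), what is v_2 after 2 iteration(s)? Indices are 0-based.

v_2 = (-14, 2, -20)

v_0 = (-1, 0, -2).
v_1 = A·v_0 = (-4, 0, -6).
v_2 = A·v_1 = (-14, 2, -20).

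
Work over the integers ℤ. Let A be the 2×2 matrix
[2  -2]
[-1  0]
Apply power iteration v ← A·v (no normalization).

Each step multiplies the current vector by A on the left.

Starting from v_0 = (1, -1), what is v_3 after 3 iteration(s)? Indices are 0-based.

v_0 = (1, -1).
v_1 = A·v_0 = (4, -1).
v_2 = A·v_1 = (10, -4).
v_3 = A·v_2 = (28, -10).

v_3 = (28, -10)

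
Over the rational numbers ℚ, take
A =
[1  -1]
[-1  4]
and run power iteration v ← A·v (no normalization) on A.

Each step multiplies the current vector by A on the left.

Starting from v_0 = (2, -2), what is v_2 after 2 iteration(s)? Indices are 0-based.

v_0 = (2, -2).
v_1 = A·v_0 = (4, -10).
v_2 = A·v_1 = (14, -44).

v_2 = (14, -44)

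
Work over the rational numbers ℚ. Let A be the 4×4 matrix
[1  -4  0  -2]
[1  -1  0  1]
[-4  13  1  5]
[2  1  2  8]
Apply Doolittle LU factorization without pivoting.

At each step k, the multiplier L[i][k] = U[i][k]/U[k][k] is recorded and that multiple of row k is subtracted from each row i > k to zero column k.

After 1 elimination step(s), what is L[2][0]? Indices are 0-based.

L[2][0] = -4

Step 1: pivot at (0,0) is 1.
  row1 ← row1 − (1)·row0  ⇒  L[1][0]=1, U row1=(0, 3, 0, 3)
  row2 ← row2 − (-4)·row0  ⇒  L[2][0]=-4, U row2=(0, -3, 1, -3)
  row3 ← row3 − (2)·row0  ⇒  L[3][0]=2, U row3=(0, 9, 2, 12)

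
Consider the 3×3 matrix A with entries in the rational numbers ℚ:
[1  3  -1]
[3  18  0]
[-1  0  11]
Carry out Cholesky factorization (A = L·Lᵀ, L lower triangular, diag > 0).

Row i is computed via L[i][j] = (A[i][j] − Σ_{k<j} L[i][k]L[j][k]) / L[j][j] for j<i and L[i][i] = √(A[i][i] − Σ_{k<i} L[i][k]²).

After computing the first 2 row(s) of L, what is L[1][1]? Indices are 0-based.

Step 1: L[0][0] = √(1) = 1.
  L[1][0] = (3) / L[0][0] = 3.
Step 2: L[1][1] = √(9) = 3.

L[1][1] = 3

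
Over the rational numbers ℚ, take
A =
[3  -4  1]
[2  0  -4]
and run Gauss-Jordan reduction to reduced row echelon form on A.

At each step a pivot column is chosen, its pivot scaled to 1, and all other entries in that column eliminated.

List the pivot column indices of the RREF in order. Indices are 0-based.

pivot(0,0)=3: scale R0 → (1, -4/3, 1/3)
  clear (1,0): R1 −= (2)R0 → (0, 8/3, -14/3)
pivot(1,1)=8/3: scale R1 → (0, 1, -7/4)
  clear (0,1): R0 −= (-4/3)R1 → (1, 0, -2)

pivot columns: 0, 1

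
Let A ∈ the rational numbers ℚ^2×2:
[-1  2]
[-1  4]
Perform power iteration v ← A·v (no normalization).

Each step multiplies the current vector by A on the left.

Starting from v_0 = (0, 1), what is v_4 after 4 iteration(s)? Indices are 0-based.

v_4 = (78, 178)

v_0 = (0, 1).
v_1 = A·v_0 = (2, 4).
v_2 = A·v_1 = (6, 14).
v_3 = A·v_2 = (22, 50).
v_4 = A·v_3 = (78, 178).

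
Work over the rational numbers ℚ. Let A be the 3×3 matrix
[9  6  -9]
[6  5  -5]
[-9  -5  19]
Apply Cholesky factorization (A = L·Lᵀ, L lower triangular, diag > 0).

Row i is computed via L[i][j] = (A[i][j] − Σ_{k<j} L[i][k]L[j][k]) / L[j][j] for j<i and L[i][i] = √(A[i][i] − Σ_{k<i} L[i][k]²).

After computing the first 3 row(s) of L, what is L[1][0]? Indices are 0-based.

Step 1: L[0][0] = √(9) = 3.
  L[1][0] = (6) / L[0][0] = 2.
Step 2: L[1][1] = √(1) = 1.
  L[2][0] = (-9) / L[0][0] = -3.
  L[2][1] = (1) / L[1][1] = 1.
Step 3: L[2][2] = √(9) = 3.

L[1][0] = 2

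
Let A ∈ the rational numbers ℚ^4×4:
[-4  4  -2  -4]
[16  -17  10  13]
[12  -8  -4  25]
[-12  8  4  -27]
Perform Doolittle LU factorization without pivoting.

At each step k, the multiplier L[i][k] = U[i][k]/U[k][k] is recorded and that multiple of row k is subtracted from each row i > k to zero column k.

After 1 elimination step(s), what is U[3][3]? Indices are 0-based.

U[3][3] = -15

Step 1: pivot at (0,0) is -4.
  row1 ← row1 − (-4)·row0  ⇒  L[1][0]=-4, U row1=(0, -1, 2, -3)
  row2 ← row2 − (-3)·row0  ⇒  L[2][0]=-3, U row2=(0, 4, -10, 13)
  row3 ← row3 − (3)·row0  ⇒  L[3][0]=3, U row3=(0, -4, 10, -15)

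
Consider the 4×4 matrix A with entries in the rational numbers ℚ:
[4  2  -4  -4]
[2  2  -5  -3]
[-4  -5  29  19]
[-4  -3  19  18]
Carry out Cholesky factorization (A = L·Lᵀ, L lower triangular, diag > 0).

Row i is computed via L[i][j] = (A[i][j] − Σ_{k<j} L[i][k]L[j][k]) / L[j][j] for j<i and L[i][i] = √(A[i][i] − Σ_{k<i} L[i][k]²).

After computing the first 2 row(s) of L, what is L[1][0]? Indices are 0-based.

L[1][0] = 1

Step 1: L[0][0] = √(4) = 2.
  L[1][0] = (2) / L[0][0] = 1.
Step 2: L[1][1] = √(1) = 1.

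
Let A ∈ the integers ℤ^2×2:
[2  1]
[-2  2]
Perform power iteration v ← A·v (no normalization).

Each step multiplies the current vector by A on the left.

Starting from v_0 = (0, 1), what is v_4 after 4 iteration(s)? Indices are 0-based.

v_0 = (0, 1).
v_1 = A·v_0 = (1, 2).
v_2 = A·v_1 = (4, 2).
v_3 = A·v_2 = (10, -4).
v_4 = A·v_3 = (16, -28).

v_4 = (16, -28)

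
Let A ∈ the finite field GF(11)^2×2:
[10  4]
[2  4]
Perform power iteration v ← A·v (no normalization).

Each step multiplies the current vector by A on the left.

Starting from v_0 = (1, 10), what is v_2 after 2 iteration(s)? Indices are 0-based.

v_0 = (1, 10).
v_1 = A·v_0 = (6, 9).
v_2 = A·v_1 = (8, 4).

v_2 = (8, 4)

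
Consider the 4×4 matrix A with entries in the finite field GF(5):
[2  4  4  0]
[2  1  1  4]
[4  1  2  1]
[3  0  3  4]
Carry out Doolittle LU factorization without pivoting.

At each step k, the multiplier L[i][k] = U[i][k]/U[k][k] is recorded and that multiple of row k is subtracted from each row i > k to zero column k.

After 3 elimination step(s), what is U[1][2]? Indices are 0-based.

U[1][2] = 2

[col 0] pivot 2
  R1 -= 1*R0 → (0, 2, 2, 4)  (L[1][0] := 1)
  R2 -= 2*R0 → (0, 3, 4, 1)  (L[2][0] := 2)
  R3 -= 4*R0 → (0, 4, 2, 4)  (L[3][0] := 4)
[col 1] pivot 2
  R2 -= 4*R1 → (0, 0, 1, 0)  (L[2][1] := 4)
  R3 -= 2*R1 → (0, 0, 3, 1)  (L[3][1] := 2)
[col 2] pivot 1
  R3 -= 3*R2 → (0, 0, 0, 1)  (L[3][2] := 3)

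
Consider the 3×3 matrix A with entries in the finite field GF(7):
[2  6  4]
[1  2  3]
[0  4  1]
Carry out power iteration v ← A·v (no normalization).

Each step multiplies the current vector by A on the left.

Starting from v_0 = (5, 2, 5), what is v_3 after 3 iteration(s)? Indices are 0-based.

v_0 = (5, 2, 5).
v_1 = A·v_0 = (0, 3, 6).
v_2 = A·v_1 = (0, 3, 4).
v_3 = A·v_2 = (6, 4, 2).

v_3 = (6, 4, 2)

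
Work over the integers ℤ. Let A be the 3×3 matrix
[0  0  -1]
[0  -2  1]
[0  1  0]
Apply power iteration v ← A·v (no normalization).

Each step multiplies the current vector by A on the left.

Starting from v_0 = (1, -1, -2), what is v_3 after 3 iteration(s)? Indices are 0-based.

v_3 = (0, 2, -1)

v_0 = (1, -1, -2).
v_1 = A·v_0 = (2, 0, -1).
v_2 = A·v_1 = (1, -1, 0).
v_3 = A·v_2 = (0, 2, -1).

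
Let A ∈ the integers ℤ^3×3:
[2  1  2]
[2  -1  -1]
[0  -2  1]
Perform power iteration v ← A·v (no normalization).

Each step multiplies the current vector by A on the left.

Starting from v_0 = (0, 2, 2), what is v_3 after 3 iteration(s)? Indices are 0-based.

v_3 = (38, -16, -30)

v_0 = (0, 2, 2).
v_1 = A·v_0 = (6, -4, -2).
v_2 = A·v_1 = (4, 18, 6).
v_3 = A·v_2 = (38, -16, -30).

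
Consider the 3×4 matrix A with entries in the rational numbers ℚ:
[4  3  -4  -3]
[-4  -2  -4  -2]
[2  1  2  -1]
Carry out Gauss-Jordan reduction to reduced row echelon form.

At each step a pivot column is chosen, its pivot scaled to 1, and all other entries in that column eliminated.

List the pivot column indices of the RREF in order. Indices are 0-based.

step 1: normalize row 0 (÷4) = (1, 3/4, -1, -3/4)
  row 1: subtract -4×row0 = (0, 1, -8, -5)
  row 2: subtract 2×row0 = (0, -1/2, 4, 1/2)
step 2: normalize row 1 (÷1) = (0, 1, -8, -5)
  row 0: subtract 3/4×row1 = (1, 0, 5, 3)
  row 2: subtract -1/2×row1 = (0, 0, 0, -2)
skip col 2 (zero from row 2)
step 3: normalize row 2 (÷-2) = (0, 0, 0, 1)
  row 0: subtract 3×row2 = (1, 0, 5, 0)
  row 1: subtract -5×row2 = (0, 1, -8, 0)

pivot columns: 0, 1, 3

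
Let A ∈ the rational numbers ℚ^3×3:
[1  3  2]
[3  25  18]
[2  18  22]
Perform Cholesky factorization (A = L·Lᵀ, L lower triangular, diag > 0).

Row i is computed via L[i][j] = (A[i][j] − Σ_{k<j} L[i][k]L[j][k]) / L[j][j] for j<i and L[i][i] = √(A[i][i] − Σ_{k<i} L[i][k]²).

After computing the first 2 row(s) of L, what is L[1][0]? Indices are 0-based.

L[1][0] = 3

Step 1: L[0][0] = √(1) = 1.
  L[1][0] = (3) / L[0][0] = 3.
Step 2: L[1][1] = √(16) = 4.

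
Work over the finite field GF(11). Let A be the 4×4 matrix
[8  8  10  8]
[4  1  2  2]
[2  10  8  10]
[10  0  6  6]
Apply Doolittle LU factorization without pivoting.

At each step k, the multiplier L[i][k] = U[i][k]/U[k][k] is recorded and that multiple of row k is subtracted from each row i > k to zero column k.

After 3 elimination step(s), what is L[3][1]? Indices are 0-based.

Step 1: pivot at (0,0) is 8.
  row1 ← row1 − (6)·row0  ⇒  L[1][0]=6, U row1=(0, 8, 8, 9)
  row2 ← row2 − (3)·row0  ⇒  L[2][0]=3, U row2=(0, 8, 0, 8)
  row3 ← row3 − (4)·row0  ⇒  L[3][0]=4, U row3=(0, 1, 10, 7)
Step 2: pivot at (1,1) is 8.
  row2 ← row2 − (1)·row1  ⇒  L[2][1]=1, U row2=(0, 0, 3, 10)
  row3 ← row3 − (7)·row1  ⇒  L[3][1]=7, U row3=(0, 0, 9, 10)
Step 3: pivot at (2,2) is 3.
  row3 ← row3 − (3)·row2  ⇒  L[3][2]=3, U row3=(0, 0, 0, 2)

L[3][1] = 7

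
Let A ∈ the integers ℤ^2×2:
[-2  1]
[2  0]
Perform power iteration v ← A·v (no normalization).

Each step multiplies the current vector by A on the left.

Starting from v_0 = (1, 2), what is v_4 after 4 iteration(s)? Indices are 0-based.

v_0 = (1, 2).
v_1 = A·v_0 = (0, 2).
v_2 = A·v_1 = (2, 0).
v_3 = A·v_2 = (-4, 4).
v_4 = A·v_3 = (12, -8).

v_4 = (12, -8)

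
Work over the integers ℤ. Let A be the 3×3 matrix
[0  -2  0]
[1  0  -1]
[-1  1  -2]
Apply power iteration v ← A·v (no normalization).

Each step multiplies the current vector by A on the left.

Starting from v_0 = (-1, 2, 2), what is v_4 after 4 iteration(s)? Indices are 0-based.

v_4 = (-6, 21, 27)

v_0 = (-1, 2, 2).
v_1 = A·v_0 = (-4, -3, -1).
v_2 = A·v_1 = (6, -3, 3).
v_3 = A·v_2 = (6, 3, -15).
v_4 = A·v_3 = (-6, 21, 27).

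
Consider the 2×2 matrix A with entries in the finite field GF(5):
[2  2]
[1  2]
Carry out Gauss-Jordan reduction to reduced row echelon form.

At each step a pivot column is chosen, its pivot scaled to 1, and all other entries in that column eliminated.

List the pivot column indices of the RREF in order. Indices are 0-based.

[1] R0 /= 2  ⇒  (1, 1)
     R1 -= 1·R0  ⇒  (0, 1)
[2] R1 /= 1  ⇒  (0, 1)
     R0 -= 1·R1  ⇒  (1, 0)

pivot columns: 0, 1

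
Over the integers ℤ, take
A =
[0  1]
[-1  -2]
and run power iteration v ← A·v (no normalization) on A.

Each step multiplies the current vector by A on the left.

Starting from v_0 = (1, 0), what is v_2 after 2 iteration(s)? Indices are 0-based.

v_2 = (-1, 2)

v_0 = (1, 0).
v_1 = A·v_0 = (0, -1).
v_2 = A·v_1 = (-1, 2).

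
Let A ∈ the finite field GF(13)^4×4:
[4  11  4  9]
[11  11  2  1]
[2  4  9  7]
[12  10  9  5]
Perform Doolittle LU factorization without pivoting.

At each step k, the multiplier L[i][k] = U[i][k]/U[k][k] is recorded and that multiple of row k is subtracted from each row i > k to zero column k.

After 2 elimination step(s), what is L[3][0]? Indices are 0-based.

L[3][0] = 3

[col 0] pivot 4
  R1 -= 6*R0 → (0, 10, 4, 12)  (L[1][0] := 6)
  R2 -= 7*R0 → (0, 5, 7, 9)  (L[2][0] := 7)
  R3 -= 3*R0 → (0, 3, 10, 4)  (L[3][0] := 3)
[col 1] pivot 10
  R2 -= 7*R1 → (0, 0, 5, 3)  (L[2][1] := 7)
  R3 -= 12*R1 → (0, 0, 1, 3)  (L[3][1] := 12)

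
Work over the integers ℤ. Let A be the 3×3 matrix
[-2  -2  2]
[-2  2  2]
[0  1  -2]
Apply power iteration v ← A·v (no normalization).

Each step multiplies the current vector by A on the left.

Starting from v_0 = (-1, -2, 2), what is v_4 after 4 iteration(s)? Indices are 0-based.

v_4 = (-512, -336, 156)

v_0 = (-1, -2, 2).
v_1 = A·v_0 = (10, 2, -6).
v_2 = A·v_1 = (-36, -28, 14).
v_3 = A·v_2 = (156, 44, -56).
v_4 = A·v_3 = (-512, -336, 156).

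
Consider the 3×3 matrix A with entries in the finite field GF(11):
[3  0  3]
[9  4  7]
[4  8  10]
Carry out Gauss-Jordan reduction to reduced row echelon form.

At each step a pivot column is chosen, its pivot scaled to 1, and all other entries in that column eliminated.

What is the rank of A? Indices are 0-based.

rank = 3

[1] R0 /= 3  ⇒  (1, 0, 1)
     R1 -= 9·R0  ⇒  (0, 4, 9)
     R2 -= 4·R0  ⇒  (0, 8, 6)
[2] R1 /= 4  ⇒  (0, 1, 5)
     R2 -= 8·R1  ⇒  (0, 0, 10)
[3] R2 /= 10  ⇒  (0, 0, 1)
     R0 -= 1·R2  ⇒  (1, 0, 0)
     R1 -= 5·R2  ⇒  (0, 1, 0)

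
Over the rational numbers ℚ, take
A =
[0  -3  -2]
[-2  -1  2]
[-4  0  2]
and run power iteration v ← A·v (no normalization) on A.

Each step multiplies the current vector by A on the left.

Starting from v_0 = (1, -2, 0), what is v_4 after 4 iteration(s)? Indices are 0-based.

v_0 = (1, -2, 0).
v_1 = A·v_0 = (6, 0, -4).
v_2 = A·v_1 = (8, -20, -32).
v_3 = A·v_2 = (124, -60, -96).
v_4 = A·v_3 = (372, -380, -688).

v_4 = (372, -380, -688)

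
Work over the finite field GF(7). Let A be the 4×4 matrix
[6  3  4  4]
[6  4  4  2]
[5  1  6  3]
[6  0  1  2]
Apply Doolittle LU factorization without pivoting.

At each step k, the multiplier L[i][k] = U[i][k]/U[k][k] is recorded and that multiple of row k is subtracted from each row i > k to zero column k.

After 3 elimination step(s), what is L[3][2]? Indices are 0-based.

L[3][2] = 5

[col 0] pivot 6
  R1 -= 1*R0 → (0, 1, 0, 5)  (L[1][0] := 1)
  R2 -= 2*R0 → (0, 2, 5, 2)  (L[2][0] := 2)
  R3 -= 1*R0 → (0, 4, 4, 5)  (L[3][0] := 1)
[col 1] pivot 1
  R2 -= 2*R1 → (0, 0, 5, 6)  (L[2][1] := 2)
  R3 -= 4*R1 → (0, 0, 4, 6)  (L[3][1] := 4)
[col 2] pivot 5
  R3 -= 5*R2 → (0, 0, 0, 4)  (L[3][2] := 5)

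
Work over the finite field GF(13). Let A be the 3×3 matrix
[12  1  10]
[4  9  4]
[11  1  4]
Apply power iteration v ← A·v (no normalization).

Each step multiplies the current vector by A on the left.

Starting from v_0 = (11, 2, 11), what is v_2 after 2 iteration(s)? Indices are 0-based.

v_0 = (11, 2, 11).
v_1 = A·v_0 = (10, 2, 11).
v_2 = A·v_1 = (11, 11, 0).

v_2 = (11, 11, 0)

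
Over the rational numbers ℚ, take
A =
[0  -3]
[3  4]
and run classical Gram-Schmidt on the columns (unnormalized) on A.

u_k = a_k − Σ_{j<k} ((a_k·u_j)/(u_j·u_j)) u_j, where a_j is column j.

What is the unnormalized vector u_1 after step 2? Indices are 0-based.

u_1 = (-3, 0)

Step 1: u_0 = a_0 = (0, 3).
Step 2: u_1 = a_1 − (4/3)·u_0 = (-3, 0).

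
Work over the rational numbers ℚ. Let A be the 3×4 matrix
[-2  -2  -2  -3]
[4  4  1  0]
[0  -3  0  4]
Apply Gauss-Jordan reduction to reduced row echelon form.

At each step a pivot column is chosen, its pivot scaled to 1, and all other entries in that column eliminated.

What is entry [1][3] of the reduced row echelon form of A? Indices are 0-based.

M[1][3] = -4/3

pivot(0,0)=-2: scale R0 → (1, 1, 1, 3/2)
  clear (1,0): R1 −= (4)R0 → (0, 0, -3, -6)
pivot(1,1): swap R1↔R2
pivot(1,1)=-3: scale R1 → (0, 1, 0, -4/3)
  clear (0,1): R0 −= (1)R1 → (1, 0, 1, 17/6)
pivot(2,2)=-3: scale R2 → (0, 0, 1, 2)
  clear (0,2): R0 −= (1)R2 → (1, 0, 0, 5/6)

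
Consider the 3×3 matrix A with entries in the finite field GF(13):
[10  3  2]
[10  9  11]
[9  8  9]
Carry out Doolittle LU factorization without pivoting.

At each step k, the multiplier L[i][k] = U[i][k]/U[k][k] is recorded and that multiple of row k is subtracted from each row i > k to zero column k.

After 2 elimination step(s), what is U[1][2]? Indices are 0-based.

k=0: U[0][0]=10
  eliminate (1,0): mult=1, new row 1: (0, 6, 9); set L[1][0]=1
  eliminate (2,0): mult=10, new row 2: (0, 4, 2); set L[2][0]=10
k=1: U[1][1]=6
  eliminate (2,1): mult=5, new row 2: (0, 0, 9); set L[2][1]=5

U[1][2] = 9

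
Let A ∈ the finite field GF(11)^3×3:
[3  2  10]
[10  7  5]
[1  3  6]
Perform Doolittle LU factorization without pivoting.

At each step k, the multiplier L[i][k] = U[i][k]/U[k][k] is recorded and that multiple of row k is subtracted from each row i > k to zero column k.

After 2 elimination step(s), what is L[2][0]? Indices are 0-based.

L[2][0] = 4

Step 1: pivot at (0,0) is 3.
  row1 ← row1 − (7)·row0  ⇒  L[1][0]=7, U row1=(0, 4, 1)
  row2 ← row2 − (4)·row0  ⇒  L[2][0]=4, U row2=(0, 6, 10)
Step 2: pivot at (1,1) is 4.
  row2 ← row2 − (7)·row1  ⇒  L[2][1]=7, U row2=(0, 0, 3)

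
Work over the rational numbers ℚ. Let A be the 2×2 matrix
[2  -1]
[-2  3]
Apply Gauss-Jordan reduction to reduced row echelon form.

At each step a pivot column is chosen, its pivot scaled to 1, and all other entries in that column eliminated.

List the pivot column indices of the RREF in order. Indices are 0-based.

pivot columns: 0, 1

step 1: normalize row 0 (÷2) = (1, -1/2)
  row 1: subtract -2×row0 = (0, 2)
step 2: normalize row 1 (÷2) = (0, 1)
  row 0: subtract -1/2×row1 = (1, 0)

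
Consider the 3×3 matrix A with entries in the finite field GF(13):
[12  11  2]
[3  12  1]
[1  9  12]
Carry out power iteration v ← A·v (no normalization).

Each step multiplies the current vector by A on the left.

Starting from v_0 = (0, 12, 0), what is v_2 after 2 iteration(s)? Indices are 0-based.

v_0 = (0, 12, 0).
v_1 = A·v_0 = (2, 1, 4).
v_2 = A·v_1 = (4, 9, 7).

v_2 = (4, 9, 7)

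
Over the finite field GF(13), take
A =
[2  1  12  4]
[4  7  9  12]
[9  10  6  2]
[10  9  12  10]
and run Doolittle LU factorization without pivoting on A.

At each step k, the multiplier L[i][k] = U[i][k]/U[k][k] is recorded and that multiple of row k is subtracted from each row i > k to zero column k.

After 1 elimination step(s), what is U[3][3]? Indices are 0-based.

[col 0] pivot 2
  R1 -= 2*R0 → (0, 5, 11, 4)  (L[1][0] := 2)
  R2 -= 11*R0 → (0, 12, 4, 10)  (L[2][0] := 11)
  R3 -= 5*R0 → (0, 4, 4, 3)  (L[3][0] := 5)

U[3][3] = 3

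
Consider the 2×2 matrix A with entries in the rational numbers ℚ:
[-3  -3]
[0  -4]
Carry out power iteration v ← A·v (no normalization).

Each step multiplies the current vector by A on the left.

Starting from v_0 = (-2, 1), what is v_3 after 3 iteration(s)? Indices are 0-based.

v_3 = (-57, -64)

v_0 = (-2, 1).
v_1 = A·v_0 = (3, -4).
v_2 = A·v_1 = (3, 16).
v_3 = A·v_2 = (-57, -64).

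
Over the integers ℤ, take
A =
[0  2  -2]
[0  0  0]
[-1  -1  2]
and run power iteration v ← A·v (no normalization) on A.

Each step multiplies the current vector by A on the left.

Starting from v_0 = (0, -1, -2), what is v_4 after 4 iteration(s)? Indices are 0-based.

v_0 = (0, -1, -2).
v_1 = A·v_0 = (2, 0, -3).
v_2 = A·v_1 = (6, 0, -8).
v_3 = A·v_2 = (16, 0, -22).
v_4 = A·v_3 = (44, 0, -60).

v_4 = (44, 0, -60)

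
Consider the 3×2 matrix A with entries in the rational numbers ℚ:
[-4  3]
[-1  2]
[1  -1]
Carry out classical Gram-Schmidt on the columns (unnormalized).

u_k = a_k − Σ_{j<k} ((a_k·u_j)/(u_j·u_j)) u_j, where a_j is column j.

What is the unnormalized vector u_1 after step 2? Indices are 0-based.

Step 1: u_0 = a_0 = (-4, -1, 1).
Step 2: u_1 = a_1 − (-5/6)·u_0 = (-1/3, 7/6, -1/6).

u_1 = (-1/3, 7/6, -1/6)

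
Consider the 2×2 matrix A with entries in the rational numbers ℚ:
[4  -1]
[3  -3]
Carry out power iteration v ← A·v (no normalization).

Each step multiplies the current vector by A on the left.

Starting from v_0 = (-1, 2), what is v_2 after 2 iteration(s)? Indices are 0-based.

v_0 = (-1, 2).
v_1 = A·v_0 = (-6, -9).
v_2 = A·v_1 = (-15, 9).

v_2 = (-15, 9)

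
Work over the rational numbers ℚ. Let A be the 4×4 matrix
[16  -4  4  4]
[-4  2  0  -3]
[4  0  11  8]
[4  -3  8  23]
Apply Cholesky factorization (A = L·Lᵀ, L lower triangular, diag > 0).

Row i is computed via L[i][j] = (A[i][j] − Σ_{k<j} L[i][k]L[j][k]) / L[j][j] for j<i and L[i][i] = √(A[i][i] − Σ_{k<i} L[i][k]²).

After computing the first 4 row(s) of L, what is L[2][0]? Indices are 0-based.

L[2][0] = 1

Step 1: L[0][0] = √(16) = 4.
  L[1][0] = (-4) / L[0][0] = -1.
Step 2: L[1][1] = √(1) = 1.
  L[2][0] = (4) / L[0][0] = 1.
  L[2][1] = (1) / L[1][1] = 1.
Step 3: L[2][2] = √(9) = 3.
  L[3][0] = (4) / L[0][0] = 1.
  L[3][1] = (-2) / L[1][1] = -2.
  L[3][2] = (9) / L[2][2] = 3.
Step 4: L[3][3] = √(9) = 3.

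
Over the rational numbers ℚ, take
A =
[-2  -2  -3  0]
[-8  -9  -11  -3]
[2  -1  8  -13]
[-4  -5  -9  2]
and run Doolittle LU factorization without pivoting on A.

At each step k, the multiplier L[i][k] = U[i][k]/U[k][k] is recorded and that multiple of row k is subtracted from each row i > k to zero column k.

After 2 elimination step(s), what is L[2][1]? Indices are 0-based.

k=0: U[0][0]=-2
  eliminate (1,0): mult=4, new row 1: (0, -1, 1, -3); set L[1][0]=4
  eliminate (2,0): mult=-1, new row 2: (0, -3, 5, -13); set L[2][0]=-1
  eliminate (3,0): mult=2, new row 3: (0, -1, -3, 2); set L[3][0]=2
k=1: U[1][1]=-1
  eliminate (2,1): mult=3, new row 2: (0, 0, 2, -4); set L[2][1]=3
  eliminate (3,1): mult=1, new row 3: (0, 0, -4, 5); set L[3][1]=1

L[2][1] = 3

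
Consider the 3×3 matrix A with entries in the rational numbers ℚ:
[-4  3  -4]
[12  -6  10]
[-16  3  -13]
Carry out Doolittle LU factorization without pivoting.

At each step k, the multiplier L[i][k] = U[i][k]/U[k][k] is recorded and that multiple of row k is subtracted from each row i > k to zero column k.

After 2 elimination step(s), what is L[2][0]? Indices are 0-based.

L[2][0] = 4

Step 1: pivot at (0,0) is -4.
  row1 ← row1 − (-3)·row0  ⇒  L[1][0]=-3, U row1=(0, 3, -2)
  row2 ← row2 − (4)·row0  ⇒  L[2][0]=4, U row2=(0, -9, 3)
Step 2: pivot at (1,1) is 3.
  row2 ← row2 − (-3)·row1  ⇒  L[2][1]=-3, U row2=(0, 0, -3)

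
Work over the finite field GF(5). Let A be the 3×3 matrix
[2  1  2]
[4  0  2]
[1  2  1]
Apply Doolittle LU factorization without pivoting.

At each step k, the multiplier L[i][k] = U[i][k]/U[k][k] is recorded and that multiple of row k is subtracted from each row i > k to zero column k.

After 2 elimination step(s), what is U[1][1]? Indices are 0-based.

U[1][1] = 3

[col 0] pivot 2
  R1 -= 2*R0 → (0, 3, 3)  (L[1][0] := 2)
  R2 -= 3*R0 → (0, 4, 0)  (L[2][0] := 3)
[col 1] pivot 3
  R2 -= 3*R1 → (0, 0, 1)  (L[2][1] := 3)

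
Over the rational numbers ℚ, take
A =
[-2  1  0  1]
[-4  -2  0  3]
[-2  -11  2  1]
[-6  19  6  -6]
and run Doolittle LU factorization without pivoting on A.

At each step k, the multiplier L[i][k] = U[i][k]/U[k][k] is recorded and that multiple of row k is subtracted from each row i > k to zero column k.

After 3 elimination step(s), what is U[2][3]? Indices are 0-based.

k=0: U[0][0]=-2
  eliminate (1,0): mult=2, new row 1: (0, -4, 0, 1); set L[1][0]=2
  eliminate (2,0): mult=1, new row 2: (0, -12, 2, 0); set L[2][0]=1
  eliminate (3,0): mult=3, new row 3: (0, 16, 6, -9); set L[3][0]=3
k=1: U[1][1]=-4
  eliminate (2,1): mult=3, new row 2: (0, 0, 2, -3); set L[2][1]=3
  eliminate (3,1): mult=-4, new row 3: (0, 0, 6, -5); set L[3][1]=-4
k=2: U[2][2]=2
  eliminate (3,2): mult=3, new row 3: (0, 0, 0, 4); set L[3][2]=3

U[2][3] = -3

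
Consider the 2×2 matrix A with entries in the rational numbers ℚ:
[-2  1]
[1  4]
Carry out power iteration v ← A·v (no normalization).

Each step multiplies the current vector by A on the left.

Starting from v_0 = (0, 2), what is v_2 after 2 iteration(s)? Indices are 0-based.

v_2 = (4, 34)

v_0 = (0, 2).
v_1 = A·v_0 = (2, 8).
v_2 = A·v_1 = (4, 34).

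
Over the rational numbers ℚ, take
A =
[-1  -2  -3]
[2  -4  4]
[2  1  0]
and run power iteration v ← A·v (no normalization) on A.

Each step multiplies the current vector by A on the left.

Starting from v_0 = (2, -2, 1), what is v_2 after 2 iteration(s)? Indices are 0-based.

v_0 = (2, -2, 1).
v_1 = A·v_0 = (-1, 16, 2).
v_2 = A·v_1 = (-37, -58, 14).

v_2 = (-37, -58, 14)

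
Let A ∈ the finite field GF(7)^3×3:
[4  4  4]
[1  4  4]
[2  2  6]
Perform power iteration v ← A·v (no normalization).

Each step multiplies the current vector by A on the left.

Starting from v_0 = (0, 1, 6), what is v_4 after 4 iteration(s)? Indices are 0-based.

v_4 = (4, 4, 3)

v_0 = (0, 1, 6).
v_1 = A·v_0 = (0, 0, 3).
v_2 = A·v_1 = (5, 5, 4).
v_3 = A·v_2 = (0, 6, 2).
v_4 = A·v_3 = (4, 4, 3).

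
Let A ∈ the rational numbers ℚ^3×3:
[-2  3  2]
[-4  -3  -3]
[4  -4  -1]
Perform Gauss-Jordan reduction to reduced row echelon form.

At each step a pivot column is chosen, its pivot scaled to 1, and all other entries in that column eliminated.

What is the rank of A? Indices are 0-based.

rank = 3

[1] R0 /= -2  ⇒  (1, -3/2, -1)
     R1 -= -4·R0  ⇒  (0, -9, -7)
     R2 -= 4·R0  ⇒  (0, 2, 3)
[2] R1 /= -9  ⇒  (0, 1, 7/9)
     R0 -= -3/2·R1  ⇒  (1, 0, 1/6)
     R2 -= 2·R1  ⇒  (0, 0, 13/9)
[3] R2 /= 13/9  ⇒  (0, 0, 1)
     R0 -= 1/6·R2  ⇒  (1, 0, 0)
     R1 -= 7/9·R2  ⇒  (0, 1, 0)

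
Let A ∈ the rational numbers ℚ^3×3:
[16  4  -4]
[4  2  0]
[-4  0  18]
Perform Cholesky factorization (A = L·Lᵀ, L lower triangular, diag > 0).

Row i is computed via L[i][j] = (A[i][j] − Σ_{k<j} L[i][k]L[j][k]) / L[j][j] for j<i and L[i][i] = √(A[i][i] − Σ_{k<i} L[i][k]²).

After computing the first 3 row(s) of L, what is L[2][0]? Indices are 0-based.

L[2][0] = -1

Step 1: L[0][0] = √(16) = 4.
  L[1][0] = (4) / L[0][0] = 1.
Step 2: L[1][1] = √(1) = 1.
  L[2][0] = (-4) / L[0][0] = -1.
  L[2][1] = (1) / L[1][1] = 1.
Step 3: L[2][2] = √(16) = 4.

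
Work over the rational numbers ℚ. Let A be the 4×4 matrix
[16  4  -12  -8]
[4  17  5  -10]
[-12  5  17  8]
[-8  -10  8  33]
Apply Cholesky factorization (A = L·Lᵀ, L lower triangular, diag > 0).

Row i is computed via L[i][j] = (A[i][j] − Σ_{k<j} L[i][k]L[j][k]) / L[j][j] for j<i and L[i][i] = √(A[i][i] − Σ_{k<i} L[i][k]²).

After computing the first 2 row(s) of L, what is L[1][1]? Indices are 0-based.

L[1][1] = 4

Step 1: L[0][0] = √(16) = 4.
  L[1][0] = (4) / L[0][0] = 1.
Step 2: L[1][1] = √(16) = 4.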